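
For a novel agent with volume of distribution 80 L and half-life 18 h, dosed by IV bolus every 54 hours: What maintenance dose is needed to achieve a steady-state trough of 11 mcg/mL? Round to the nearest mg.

τ/t½ = 54/18 ≈ 3, so f = (1/2)^(54/18) ≈ 0.125000.
Cmin,ss = (D/Vd)·f/(1−f), so D = Cmin,ss·Vd·(1−f)/f.
D = 11 × 80 × (1−f)/f ≈ 11 × 80 × 7.00000 ≈ 6160.00 mg.

6160 mg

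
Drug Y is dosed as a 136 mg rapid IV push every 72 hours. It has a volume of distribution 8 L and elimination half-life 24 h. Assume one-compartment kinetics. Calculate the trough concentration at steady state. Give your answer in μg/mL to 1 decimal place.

2.4 μg/mL

The dosing interval is 3 half-lives, so f = 2^(−3) = 0.125.
At steady state, R = 1/(1 − 0.125) = 8/7.
Single-dose peak C₀ = D/Vd = 136/8 = 17 μg/mL.
Steady-state peak Cmax,ss = C₀·R = 17 × 8/7 ≈ 19.429 μg/mL.
Steady-state trough Cmin,ss = Cmax,ss·f ≈ 19.429 × 0.125 ≈ 2.429 μg/mL.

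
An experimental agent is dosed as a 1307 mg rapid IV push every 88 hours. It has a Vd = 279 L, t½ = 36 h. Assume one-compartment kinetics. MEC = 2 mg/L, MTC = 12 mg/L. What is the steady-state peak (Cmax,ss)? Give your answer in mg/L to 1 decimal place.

τ/t½ = 88/36 ≈ 2.4444, so fraction remaining f = (1/2)^(88/36) ≈ 0.1837.
Accumulation ratio R = 1/(1 − f) ≈ 1/0.8163 ≈ 1.2250.
Each bolus raises the concentration by D/Vd = 1307/279 ≈ 4.685 mg/L.
Steady-state peak Cmax,ss = C₀·R ≈ 4.685 × 1.2250 ≈ 5.739 mg/L.
Peak 5.7 mg/L vs MTC 12 mg/L: below toxic threshold.

5.7 mg/L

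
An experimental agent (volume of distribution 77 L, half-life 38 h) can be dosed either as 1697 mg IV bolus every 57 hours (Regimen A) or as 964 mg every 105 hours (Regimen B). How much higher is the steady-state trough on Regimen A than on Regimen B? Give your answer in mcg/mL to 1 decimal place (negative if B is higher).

9.9 mcg/mL

Regimen A: f = (1/2)^(57/38) ≈ 0.3536; Cmin,ss = (1697/77)·f/(1−f) ≈ 12.056 mcg/mL.
Regimen B: f = (1/2)^(105/38) ≈ 0.1473; Cmin,ss = (964/77)·f/(1−f) ≈ 2.163 mcg/mL.
Difference ≈ 12.056 − 2.163 ≈ 9.893 mcg/mL.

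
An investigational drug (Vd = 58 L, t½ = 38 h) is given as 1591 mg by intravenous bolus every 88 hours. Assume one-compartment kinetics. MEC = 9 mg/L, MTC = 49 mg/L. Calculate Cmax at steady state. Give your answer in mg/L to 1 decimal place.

τ/t½ = 88/38 ≈ 2.3158, so fraction remaining f = (1/2)^(88/38) ≈ 0.2009.
At steady state, accumulation factor R = 1/(1 − e^(−kτ)) ≈ 1.2514.
Each bolus raises the concentration by D/Vd = 1591/58 ≈ 27.431 mg/L.
Steady-state peak Cmax,ss = C₀·R ≈ 27.431 × 1.2514 ≈ 34.327 mg/L.
Peak 34.3 mg/L vs MTC 49 mg/L: below toxic threshold.

34.3 mg/L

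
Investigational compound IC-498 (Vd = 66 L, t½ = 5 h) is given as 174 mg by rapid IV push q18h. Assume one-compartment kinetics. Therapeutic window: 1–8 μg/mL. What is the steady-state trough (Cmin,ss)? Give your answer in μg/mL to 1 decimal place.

τ/t½ = 18/5 ≈ 3.6, so fraction remaining f = (1/2)^(18/5) ≈ 0.0825.
Single-dose peak C₀ = D/Vd = 174/66 ≈ 2.636 μg/mL.
Steady-state trough Cmin,ss = C₀·f/(1−f) ≈ 2.636 × 0.0825/0.9175 ≈ 0.237 μg/mL.
Trough 0.2 μg/mL vs MEC 1 μg/mL: subtherapeutic.

0.2 μg/mL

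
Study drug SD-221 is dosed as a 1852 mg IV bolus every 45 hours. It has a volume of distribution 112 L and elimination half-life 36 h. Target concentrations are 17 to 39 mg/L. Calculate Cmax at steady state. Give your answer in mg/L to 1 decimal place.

28.5 mg/L

Over one 45-h interval, 45/36 ≈ 1.25 half-lives elapse, leaving f ≈ 0.4204 of each dose.
At steady state, accumulation factor R = 1/(1 − e^(−kτ)) ≈ 1.7253.
Each bolus raises the concentration by D/Vd = 1852/112 ≈ 16.536 mg/L.
Cmax,ss = C₀/(1 − f) ≈ 16.536/0.5796 ≈ 28.530 mg/L.
Peak 28.5 mg/L vs MTC 39 mg/L: below toxic threshold.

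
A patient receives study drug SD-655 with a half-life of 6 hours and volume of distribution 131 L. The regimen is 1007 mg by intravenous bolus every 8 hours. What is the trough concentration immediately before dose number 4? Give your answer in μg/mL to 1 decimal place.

4.7 μg/mL

f = (1/2)^(τ/t½) = (1/2)^(8/6) ≈ 0.3969.
C₀ = D/Vd = 1007/131 ≈ 7.687 μg/mL.
Before the 4th dose, 3 doses have been given. Superposition: Cmin = C₀·(f + f² + … + f^3).
≈ 7.687 × (0.3969 + 0.1575 + 0.0625) ≈ 7.687 × 0.6169 ≈ 4.742 μg/mL.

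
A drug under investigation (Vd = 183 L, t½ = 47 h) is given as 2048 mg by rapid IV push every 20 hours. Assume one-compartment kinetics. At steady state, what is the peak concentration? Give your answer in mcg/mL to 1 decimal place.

43.8 mcg/mL

k = ln2/t½ = ln2/47 ≈ 0.014748 h⁻¹; fraction remaining f = e^(−kτ) = e^(−0.014748×20) ≈ 0.7446.
At steady state, accumulation factor R = 1/(1 − e^(−kτ)) ≈ 3.9154.
Each bolus raises the concentration by D/Vd = 2048/183 ≈ 11.191 mcg/mL.
Steady-state peak Cmax,ss = C₀·R ≈ 11.191 × 3.9154 ≈ 43.817 mcg/mL.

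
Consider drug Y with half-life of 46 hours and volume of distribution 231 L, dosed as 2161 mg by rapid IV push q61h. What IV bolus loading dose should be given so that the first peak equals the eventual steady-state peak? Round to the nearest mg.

3595 mg

f = (1/2)^(61/46) ≈ 0.398849; accumulation ratio R = 1/(1−f) ≈ 1.66348.
Loading dose to hit Cmax,ss on first dose: D_load = D_maint·R ≈ 2161 × 1.66348 ≈ 3594.78 mg.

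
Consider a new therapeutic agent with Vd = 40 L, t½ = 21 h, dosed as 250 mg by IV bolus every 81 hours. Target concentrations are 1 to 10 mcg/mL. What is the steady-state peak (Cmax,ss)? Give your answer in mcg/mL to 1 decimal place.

Over one 81-h interval, 81/21 ≈ 3.8571 half-lives elapse, leaving f ≈ 0.0690 of each dose.
Accumulation ratio R = 1/(1 − f) ≈ 1/0.9310 ≈ 1.0741.
Single-dose peak C₀ = D/Vd = 250/40 ≈ 6.250 mcg/mL.
Steady-state peak Cmax,ss = C₀·R ≈ 6.250 × 1.0741 ≈ 6.713 mcg/mL.
Peak 6.7 mcg/mL vs MTC 10 mcg/mL: below toxic threshold.

6.7 mcg/mL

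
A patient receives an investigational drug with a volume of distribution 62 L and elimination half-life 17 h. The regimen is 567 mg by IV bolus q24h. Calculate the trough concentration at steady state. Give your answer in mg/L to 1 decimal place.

Over one 24-h interval, 24/17 ≈ 1.4118 half-lives elapse, leaving f ≈ 0.3759 of each dose.
At steady state, accumulation factor R = 1/(1 − e^(−kτ)) ≈ 1.6023.
Single-dose peak C₀ = D/Vd = 567/62 ≈ 9.145 mg/L.
Steady-state peak Cmax,ss = C₀·R ≈ 9.145 × 1.6023 ≈ 14.653 mg/L.
Steady-state trough Cmin,ss = Cmax,ss·f ≈ 14.653 × 0.3759 ≈ 5.508 mg/L.

5.5 mg/L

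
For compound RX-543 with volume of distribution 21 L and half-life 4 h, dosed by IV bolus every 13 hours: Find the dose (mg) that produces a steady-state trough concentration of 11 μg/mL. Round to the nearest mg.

τ/t½ = 13/4 ≈ 3.25, so f = (1/2)^(13/4) ≈ 0.105112.
Cmin,ss = (D/Vd)·f/(1−f), so D = Cmin,ss·Vd·(1−f)/f.
D = 11 × 21 × (1−f)/f ≈ 11 × 21 × 8.51366 ≈ 1966.66 mg.

1967 mg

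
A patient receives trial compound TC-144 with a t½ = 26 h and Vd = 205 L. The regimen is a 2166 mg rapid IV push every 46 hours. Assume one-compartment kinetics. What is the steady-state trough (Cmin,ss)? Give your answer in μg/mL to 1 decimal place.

k = ln2/t½ = ln2/26 ≈ 0.026660 h⁻¹; fraction remaining f = e^(−kτ) = e^(−0.026660×46) ≈ 0.2934.
Accumulation ratio R = 1/(1 − f) ≈ 1/0.7066 ≈ 1.4152.
Each bolus raises the concentration by D/Vd = 2166/205 ≈ 10.566 μg/mL.
Steady-state peak Cmax,ss = C₀·R ≈ 10.566 × 1.4152 ≈ 14.953 μg/mL.
Steady-state trough Cmin,ss = Cmax,ss·f ≈ 14.953 × 0.2934 ≈ 4.387 μg/mL.

4.4 μg/mL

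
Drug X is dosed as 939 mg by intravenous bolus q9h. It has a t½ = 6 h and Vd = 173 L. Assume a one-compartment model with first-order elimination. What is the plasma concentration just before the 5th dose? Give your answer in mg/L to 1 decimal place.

2.9 mg/L

f = (1/2)^(τ/t½) = (1/2)^(9/6) ≈ 0.3536.
C₀ = D/Vd = 939/173 ≈ 5.428 mg/L.
Before the 5th dose, 4 doses have been given. Superposition: Cmin = C₀·(f + f² + … + f^4).
≈ 5.428 × (0.3536 + 0.1250 + 0.0442 + 0.0156) ≈ 5.428 × 0.5384 ≈ 2.922 mg/L.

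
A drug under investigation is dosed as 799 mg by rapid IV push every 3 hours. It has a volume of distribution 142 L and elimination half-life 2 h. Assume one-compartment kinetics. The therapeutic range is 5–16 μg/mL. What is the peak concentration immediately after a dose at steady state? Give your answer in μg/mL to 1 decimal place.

Over one 3-h interval, 3/2 ≈ 1.5 half-lives elapse, leaving f ≈ 0.3536 of each dose.
At steady state, accumulation factor R = 1/(1 − e^(−kτ)) ≈ 1.5470.
Single-dose peak C₀ = D/Vd = 799/142 ≈ 5.627 μg/mL.
Steady-state peak Cmax,ss = C₀·R ≈ 5.627 × 1.5470 ≈ 8.705 μg/mL.
Peak 8.7 μg/mL vs MTC 16 μg/mL: below toxic threshold.

8.7 μg/mL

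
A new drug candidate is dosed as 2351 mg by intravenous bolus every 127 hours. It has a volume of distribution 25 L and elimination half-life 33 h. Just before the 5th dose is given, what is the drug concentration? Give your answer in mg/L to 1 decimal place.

7.0 mg/L

f = (1/2)^(τ/t½) = (1/2)^(127/33) ≈ 0.0694.
C₀ = D/Vd = 2351/25 ≈ 94.040 mg/L.
Before the 5th dose, 4 doses have been given. Superposition: Cmin = C₀·(f + f² + … + f^4).
≈ 94.040 × (0.0694 + 0.0048 + 0.0003 + 0.0000) ≈ 94.040 × 0.0745 ≈ 7.006 mg/L.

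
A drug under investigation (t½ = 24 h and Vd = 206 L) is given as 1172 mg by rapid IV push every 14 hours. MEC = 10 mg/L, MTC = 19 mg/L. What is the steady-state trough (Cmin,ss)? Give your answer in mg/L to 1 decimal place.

τ/t½ = 14/24 ≈ 0.58333, so fraction remaining f = (1/2)^(14/24) ≈ 0.6674.
Single-dose peak C₀ = D/Vd = 1172/206 ≈ 5.689 mg/L.
Steady-state trough Cmin,ss = C₀·f/(1−f) ≈ 5.689 × 0.6674/0.3326 ≈ 11.416 mg/L.
Trough 11.4 mg/L vs MEC 10 mg/L: adequate.

11.4 mg/L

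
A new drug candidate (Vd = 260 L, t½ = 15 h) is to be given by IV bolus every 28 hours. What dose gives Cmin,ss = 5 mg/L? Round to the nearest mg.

τ/t½ = 28/15 ≈ 1.8667, so f = (1/2)^(28/15) ≈ 0.274206.
Cmin,ss = (D/Vd)·f/(1−f), so D = Cmin,ss·Vd·(1−f)/f.
D = 5 × 260 × (1−f)/f ≈ 5 × 260 × 2.64689 ≈ 3440.96 mg.

3441 mg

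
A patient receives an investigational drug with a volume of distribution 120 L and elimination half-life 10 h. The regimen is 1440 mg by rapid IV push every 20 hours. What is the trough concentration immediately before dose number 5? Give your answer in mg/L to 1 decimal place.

4.0 mg/L

f = (1/2)^(τ/t½) = (1/2)^(20/10) ≈ 0.2500.
C₀ = D/Vd = 1440/120 ≈ 12.000 mg/L.
Before the 5th dose, 4 doses have been given. Superposition: Cmin = C₀·(f + f² + … + f^4).
≈ 12.000 × (0.2500 + 0.0625 + 0.0156 + 0.0039) ≈ 12.000 × 0.3320 ≈ 3.984 mg/L.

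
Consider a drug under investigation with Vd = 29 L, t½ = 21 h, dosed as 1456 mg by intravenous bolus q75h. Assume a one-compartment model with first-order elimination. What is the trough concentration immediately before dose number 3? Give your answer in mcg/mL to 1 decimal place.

f = (1/2)^(τ/t½) = (1/2)^(75/21) ≈ 0.0841.
C₀ = D/Vd = 1456/29 ≈ 50.207 mcg/mL.
Before the 3rd dose, 2 doses have been given. Superposition: Cmin = C₀·(f + f²).
≈ 50.207 × (0.0841 + 0.0071) ≈ 50.207 × 0.0912 ≈ 4.579 mcg/mL.

4.6 mcg/mL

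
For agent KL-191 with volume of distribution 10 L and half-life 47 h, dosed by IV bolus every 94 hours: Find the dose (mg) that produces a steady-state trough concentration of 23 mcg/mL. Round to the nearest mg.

τ/t½ = 94/47 ≈ 2, so f = (1/2)^(94/47) ≈ 0.250000.
Cmin,ss = (D/Vd)·f/(1−f), so D = Cmin,ss·Vd·(1−f)/f.
D = 23 × 10 × (1−f)/f ≈ 23 × 10 × 3.00000 ≈ 690.00 mg.

690 mg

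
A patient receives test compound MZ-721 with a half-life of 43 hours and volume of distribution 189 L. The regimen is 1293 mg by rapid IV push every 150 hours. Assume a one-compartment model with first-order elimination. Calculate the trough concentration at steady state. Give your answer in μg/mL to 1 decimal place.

0.7 μg/mL

Over one 150-h interval, 150/43 ≈ 3.4884 half-lives elapse, leaving f ≈ 0.0891 of each dose.
Accumulation ratio R = 1/(1 − f) ≈ 1/0.9109 ≈ 1.0978.
Each bolus raises the concentration by D/Vd = 1293/189 ≈ 6.841 μg/mL.
Cmax,ss = C₀/(1 − f) ≈ 6.841/0.9109 ≈ 7.510 μg/mL.
One interval later, Cmin,ss = Cmax,ss·e^(−kτ) ≈ 7.510 × 0.0891 ≈ 0.669 μg/mL.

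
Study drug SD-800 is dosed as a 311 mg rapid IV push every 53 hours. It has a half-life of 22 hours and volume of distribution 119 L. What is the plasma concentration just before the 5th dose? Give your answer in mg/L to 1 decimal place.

0.6 mg/L

f = (1/2)^(τ/t½) = (1/2)^(53/22) ≈ 0.1883.
C₀ = D/Vd = 311/119 ≈ 2.613 mg/L.
Before the 5th dose, 4 doses have been given. Superposition: Cmin = C₀·(f + f² + … + f^4).
≈ 2.613 × (0.1883 + 0.0355 + 0.0067 + 0.0013) ≈ 2.613 × 0.2318 ≈ 0.606 mg/L.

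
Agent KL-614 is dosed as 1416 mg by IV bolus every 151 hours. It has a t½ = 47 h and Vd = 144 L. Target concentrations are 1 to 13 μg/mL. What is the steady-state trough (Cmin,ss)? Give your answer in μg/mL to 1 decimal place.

k = ln2/t½ = ln2/47 ≈ 0.014748 h⁻¹; fraction remaining f = e^(−kτ) = e^(−0.014748×151) ≈ 0.1079.
Accumulation ratio R = 1/(1 − f) ≈ 1/0.8921 ≈ 1.1210.
Single-dose peak C₀ = D/Vd = 1416/144 ≈ 9.833 μg/mL.
Steady-state peak Cmax,ss = C₀·R ≈ 9.833 × 1.1210 ≈ 11.023 μg/mL.
Steady-state trough Cmin,ss = Cmax,ss·f ≈ 11.023 × 0.1079 ≈ 1.189 μg/mL.
Trough 1.2 μg/mL vs MEC 1 μg/mL: adequate.

1.2 μg/mL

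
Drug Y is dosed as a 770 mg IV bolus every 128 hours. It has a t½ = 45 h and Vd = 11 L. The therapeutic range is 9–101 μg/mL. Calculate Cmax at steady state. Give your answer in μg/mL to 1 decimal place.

81.3 μg/mL

k = ln2/t½ = ln2/45 ≈ 0.015403 h⁻¹; fraction remaining f = e^(−kτ) = e^(−0.015403×128) ≈ 0.1392.
At steady state, accumulation factor R = 1/(1 − e^(−kτ)) ≈ 1.1617.
Single-dose peak C₀ = D/Vd = 770/11 ≈ 70.000 μg/mL.
Steady-state peak Cmax,ss = C₀·R ≈ 70.000 × 1.1617 ≈ 81.319 μg/mL.
Peak 81.3 μg/mL vs MTC 101 μg/mL: below toxic threshold.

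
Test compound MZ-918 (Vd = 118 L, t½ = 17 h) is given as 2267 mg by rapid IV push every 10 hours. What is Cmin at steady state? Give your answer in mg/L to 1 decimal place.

38.2 mg/L

τ/t½ = 10/17 ≈ 0.58824, so fraction remaining f = (1/2)^(10/17) ≈ 0.6652.
Single-dose peak C₀ = D/Vd = 2267/118 ≈ 19.212 mg/L.
Steady-state trough Cmin,ss = C₀·f/(1−f) ≈ 19.212 × 0.6652/0.3348 ≈ 38.172 mg/L.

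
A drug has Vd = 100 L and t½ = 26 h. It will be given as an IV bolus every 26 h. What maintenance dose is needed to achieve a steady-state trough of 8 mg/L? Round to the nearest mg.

800 mg

τ/t½ = 26/26 ≈ 1, so f = (1/2)^(26/26) ≈ 0.500000.
Cmin,ss = (D/Vd)·f/(1−f), so D = Cmin,ss·Vd·(1−f)/f.
D = 8 × 100 × (1−f)/f ≈ 8 × 100 × 1.00000 ≈ 800.00 mg.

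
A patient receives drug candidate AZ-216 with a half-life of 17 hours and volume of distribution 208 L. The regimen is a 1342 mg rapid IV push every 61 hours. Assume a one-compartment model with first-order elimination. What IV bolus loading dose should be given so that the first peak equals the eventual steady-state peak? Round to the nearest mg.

f = (1/2)^(61/17) ≈ 0.083145; accumulation ratio R = 1/(1−f) ≈ 1.09069.
Loading dose to hit Cmax,ss on first dose: D_load = D_maint·R ≈ 1342 × 1.09069 ≈ 1463.71 mg.

1464 mg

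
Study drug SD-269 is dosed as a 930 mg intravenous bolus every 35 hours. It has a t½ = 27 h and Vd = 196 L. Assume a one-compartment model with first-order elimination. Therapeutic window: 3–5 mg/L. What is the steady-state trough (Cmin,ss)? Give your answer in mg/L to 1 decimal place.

τ/t½ = 35/27 ≈ 1.2963, so fraction remaining f = (1/2)^(35/27) ≈ 0.4072.
At steady state, accumulation factor R = 1/(1 − e^(−kτ)) ≈ 1.6869.
Single-dose peak C₀ = D/Vd = 930/196 ≈ 4.745 mg/L.
Steady-state peak Cmax,ss = C₀·R ≈ 4.745 × 1.6869 ≈ 8.004 mg/L.
Steady-state trough Cmin,ss = Cmax,ss·f ≈ 8.004 × 0.4072 ≈ 3.259 mg/L.
Trough 3.3 mg/L vs MEC 3 mg/L: adequate.

3.3 mg/L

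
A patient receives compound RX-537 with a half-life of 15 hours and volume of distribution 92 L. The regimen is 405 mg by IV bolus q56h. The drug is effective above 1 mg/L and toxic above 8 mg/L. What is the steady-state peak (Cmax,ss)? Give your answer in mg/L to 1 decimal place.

4.8 mg/L

Over one 56-h interval, 56/15 ≈ 3.7333 half-lives elapse, leaving f ≈ 0.0752 of each dose.
Accumulation ratio R = 1/(1 − f) ≈ 1/0.9248 ≈ 1.0813.
Single-dose peak C₀ = D/Vd = 405/92 ≈ 4.402 mg/L.
Steady-state peak Cmax,ss = C₀·R ≈ 4.402 × 1.0813 ≈ 4.760 mg/L.
Peak 4.8 mg/L vs MTC 8 mg/L: below toxic threshold.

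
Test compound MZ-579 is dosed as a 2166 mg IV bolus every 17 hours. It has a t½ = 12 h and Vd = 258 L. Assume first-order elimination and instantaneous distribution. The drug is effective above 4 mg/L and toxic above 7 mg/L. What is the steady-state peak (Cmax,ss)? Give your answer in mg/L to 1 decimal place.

τ/t½ = 17/12 ≈ 1.4167, so fraction remaining f = (1/2)^(17/12) ≈ 0.3746.
Accumulation ratio R = 1/(1 − f) ≈ 1/0.6254 ≈ 1.5990.
Single-dose peak C₀ = D/Vd = 2166/258 ≈ 8.395 mg/L.
Cmax,ss = C₀/(1 − f) ≈ 8.395/0.6254 ≈ 13.423 mg/L.
Peak 13.4 mg/L vs MTC 7 mg/L: exceeds toxic threshold.

13.4 mg/L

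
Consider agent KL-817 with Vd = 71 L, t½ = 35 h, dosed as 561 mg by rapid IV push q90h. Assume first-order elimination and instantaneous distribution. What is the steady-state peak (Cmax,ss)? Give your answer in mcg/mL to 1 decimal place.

τ/t½ = 90/35 ≈ 2.5714, so fraction remaining f = (1/2)^(90/35) ≈ 0.1682.
Accumulation ratio R = 1/(1 − f) ≈ 1/0.8318 ≈ 1.2022.
Single-dose peak C₀ = D/Vd = 561/71 ≈ 7.901 mcg/mL.
Cmax,ss = C₀/(1 − f) ≈ 7.901/0.8318 ≈ 9.499 mcg/mL.

9.5 mcg/mL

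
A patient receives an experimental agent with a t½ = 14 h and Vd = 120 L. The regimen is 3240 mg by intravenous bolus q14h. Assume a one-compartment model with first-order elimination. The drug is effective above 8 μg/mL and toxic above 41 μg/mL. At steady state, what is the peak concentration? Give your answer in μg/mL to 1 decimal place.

54.0 μg/mL

τ = 14 h = 1 half-life, so f = (1/2)^1 = 0.5.
Accumulation ratio R = 1/(1 − f) = 1/0.5 = 2/1.
Single-dose peak C₀ = D/Vd = 3240/120 = 27 μg/mL.
Steady-state peak Cmax,ss = C₀·R = 27 × 2/1 ≈ 54.000 μg/mL.
Peak 54.0 μg/mL vs MTC 41 μg/mL: exceeds toxic threshold.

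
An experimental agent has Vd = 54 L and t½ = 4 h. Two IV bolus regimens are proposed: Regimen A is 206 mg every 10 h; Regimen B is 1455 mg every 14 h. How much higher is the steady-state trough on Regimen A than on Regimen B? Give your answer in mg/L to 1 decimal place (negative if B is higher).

Regimen A: f = (1/2)^(10/4) ≈ 0.1768; Cmin,ss = (206/54)·f/(1−f) ≈ 0.819 mg/L.
Regimen B: f = (1/2)^(14/4) ≈ 0.0884; Cmin,ss = (1455/54)·f/(1−f) ≈ 2.613 mg/L.
Difference ≈ 0.819 − 2.613 ≈ -1.794 mg/L.

-1.8 mg/L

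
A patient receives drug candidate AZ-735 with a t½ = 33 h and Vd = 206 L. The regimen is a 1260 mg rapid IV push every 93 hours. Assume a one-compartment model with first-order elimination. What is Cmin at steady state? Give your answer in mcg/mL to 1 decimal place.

1.0 mcg/mL

Over one 93-h interval, 93/33 ≈ 2.8182 half-lives elapse, leaving f ≈ 0.1418 of each dose.
Accumulation ratio R = 1/(1 − f) ≈ 1/0.8582 ≈ 1.1652.
Each bolus raises the concentration by D/Vd = 1260/206 ≈ 6.117 mcg/mL.
Cmax,ss = C₀/(1 − f) ≈ 6.117/0.8582 ≈ 7.128 mcg/mL.
One interval later, Cmin,ss = Cmax,ss·e^(−kτ) ≈ 7.128 × 0.1418 ≈ 1.011 mcg/mL.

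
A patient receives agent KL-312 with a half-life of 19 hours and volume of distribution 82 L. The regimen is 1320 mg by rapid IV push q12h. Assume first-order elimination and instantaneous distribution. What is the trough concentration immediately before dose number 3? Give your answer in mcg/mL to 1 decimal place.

17.1 mcg/mL

f = (1/2)^(τ/t½) = (1/2)^(12/19) ≈ 0.6455.
C₀ = D/Vd = 1320/82 ≈ 16.098 mcg/mL.
Before the 3rd dose, 2 doses have been given. Superposition: Cmin = C₀·(f + f²).
≈ 16.098 × (0.6455 + 0.4167) ≈ 16.098 × 1.0622 ≈ 17.099 mcg/mL.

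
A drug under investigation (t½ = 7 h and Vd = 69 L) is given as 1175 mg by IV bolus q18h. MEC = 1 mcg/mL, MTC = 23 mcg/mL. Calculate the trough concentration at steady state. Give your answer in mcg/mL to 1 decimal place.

3.4 mcg/mL

τ/t½ = 18/7 ≈ 2.5714, so fraction remaining f = (1/2)^(18/7) ≈ 0.1682.
At steady state, accumulation factor R = 1/(1 − e^(−kτ)) ≈ 1.2022.
Single-dose peak C₀ = D/Vd = 1175/69 ≈ 17.029 mcg/mL.
Cmax,ss = C₀/(1 − f) ≈ 17.029/0.8318 ≈ 20.472 mcg/mL.
One interval later, Cmin,ss = Cmax,ss·e^(−kτ) ≈ 20.472 × 0.1682 ≈ 3.443 mcg/mL.
Trough 3.4 mcg/mL vs MEC 1 mcg/mL: adequate.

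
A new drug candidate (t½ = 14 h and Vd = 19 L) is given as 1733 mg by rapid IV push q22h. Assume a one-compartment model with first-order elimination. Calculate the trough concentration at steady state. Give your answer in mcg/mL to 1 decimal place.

46.3 mcg/mL

k = ln2/t½ = ln2/14 ≈ 0.049511 h⁻¹; fraction remaining f = e^(−kτ) = e^(−0.049511×22) ≈ 0.3365.
Each bolus raises the concentration by D/Vd = 1733/19 ≈ 91.211 mcg/mL.
Steady-state trough Cmin,ss = C₀·f/(1−f) ≈ 91.211 × 0.3365/0.6635 ≈ 46.258 mcg/mL.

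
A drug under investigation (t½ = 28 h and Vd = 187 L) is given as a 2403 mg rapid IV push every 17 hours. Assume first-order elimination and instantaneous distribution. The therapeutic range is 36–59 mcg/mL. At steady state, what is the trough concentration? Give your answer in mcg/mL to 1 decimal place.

24.6 mcg/mL

Over one 17-h interval, 17/28 ≈ 0.60714 half-lives elapse, leaving f ≈ 0.6565 of each dose.
At steady state, accumulation factor R = 1/(1 − e^(−kτ)) ≈ 2.9112.
Single-dose peak C₀ = D/Vd = 2403/187 ≈ 12.850 mcg/mL.
Steady-state peak Cmax,ss = C₀·R ≈ 12.850 × 2.9112 ≈ 37.409 mcg/mL.
One interval later, Cmin,ss = Cmax,ss·e^(−kτ) ≈ 37.409 × 0.6565 ≈ 24.559 mcg/mL.
Trough 24.6 mcg/mL vs MEC 36 mcg/mL: subtherapeutic.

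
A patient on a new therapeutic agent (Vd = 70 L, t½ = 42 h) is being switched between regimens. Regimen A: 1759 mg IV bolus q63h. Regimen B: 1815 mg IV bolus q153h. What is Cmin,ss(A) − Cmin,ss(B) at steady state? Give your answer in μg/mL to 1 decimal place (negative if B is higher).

Regimen A: f = (1/2)^(63/42) ≈ 0.3536; Cmin,ss = (1759/70)·f/(1−f) ≈ 13.746 μg/mL.
Regimen B: f = (1/2)^(153/42) ≈ 0.0801; Cmin,ss = (1815/70)·f/(1−f) ≈ 2.258 μg/mL.
Difference ≈ 13.746 − 2.258 ≈ 11.488 μg/mL.

11.5 μg/mL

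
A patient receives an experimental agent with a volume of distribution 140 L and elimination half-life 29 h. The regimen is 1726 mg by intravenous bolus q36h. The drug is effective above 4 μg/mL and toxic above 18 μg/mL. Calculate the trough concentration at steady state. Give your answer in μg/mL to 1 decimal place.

Over one 36-h interval, 36/29 ≈ 1.2414 half-lives elapse, leaving f ≈ 0.4230 of each dose.
Each bolus raises the concentration by D/Vd = 1726/140 ≈ 12.329 μg/mL.
Steady-state trough Cmin,ss = C₀·f/(1−f) ≈ 12.329 × 0.4230/0.5770 ≈ 9.038 μg/mL.
Trough 9.0 μg/mL vs MEC 4 μg/mL: adequate.

9.0 μg/mL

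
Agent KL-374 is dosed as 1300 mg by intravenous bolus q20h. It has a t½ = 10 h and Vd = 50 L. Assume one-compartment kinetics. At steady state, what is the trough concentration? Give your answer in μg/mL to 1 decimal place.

8.7 μg/mL

τ = 20 h = 2 half-lives, so f = (1/2)^2 = 0.25.
Accumulation ratio R = 1/(1 − f) = 1/0.75 = 4/3.
Single-dose peak C₀ = D/Vd = 1300/50 = 26 μg/mL.
Steady-state peak Cmax,ss = C₀·R = 26 × 4/3 ≈ 34.667 μg/mL.
Steady-state trough Cmin,ss = Cmax,ss·f ≈ 34.667 × 0.25 ≈ 8.667 μg/mL.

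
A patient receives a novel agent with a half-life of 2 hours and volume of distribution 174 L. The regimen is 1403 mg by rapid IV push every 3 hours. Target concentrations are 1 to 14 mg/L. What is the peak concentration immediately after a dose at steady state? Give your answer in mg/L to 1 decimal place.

12.5 mg/L

k = ln2/t½ = ln2/2 ≈ 0.346574 h⁻¹; fraction remaining f = e^(−kτ) = e^(−0.346574×3) ≈ 0.3536.
At steady state, accumulation factor R = 1/(1 − e^(−kτ)) ≈ 1.5470.
Single-dose peak C₀ = D/Vd = 1403/174 ≈ 8.063 mg/L.
Steady-state peak Cmax,ss = C₀·R ≈ 8.063 × 1.5470 ≈ 12.473 mg/L.
Peak 12.5 mg/L vs MTC 14 mg/L: below toxic threshold.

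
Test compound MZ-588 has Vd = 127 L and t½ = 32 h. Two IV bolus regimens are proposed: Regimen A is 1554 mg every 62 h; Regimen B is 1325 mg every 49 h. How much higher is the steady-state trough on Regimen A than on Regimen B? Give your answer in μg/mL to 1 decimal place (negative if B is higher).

-1.2 μg/mL

Regimen A: f = (1/2)^(62/32) ≈ 0.2611; Cmin,ss = (1554/127)·f/(1−f) ≈ 4.324 μg/mL.
Regimen B: f = (1/2)^(49/32) ≈ 0.3460; Cmin,ss = (1325/127)·f/(1−f) ≈ 5.520 μg/mL.
Difference ≈ 4.324 − 5.520 ≈ -1.196 μg/mL.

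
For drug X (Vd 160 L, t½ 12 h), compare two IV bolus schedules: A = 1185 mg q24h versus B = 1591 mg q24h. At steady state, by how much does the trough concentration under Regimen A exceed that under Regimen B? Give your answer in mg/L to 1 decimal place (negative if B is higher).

-0.8 mg/L

Regimen A: f = (1/2)^(24/12) ≈ 0.2500; Cmin,ss = (1185/160)·f/(1−f) ≈ 2.469 mg/L.
Regimen B: f = (1/2)^(24/12) ≈ 0.2500; Cmin,ss = (1591/160)·f/(1−f) ≈ 3.315 mg/L.
Difference ≈ 2.469 − 3.315 ≈ -0.846 mg/L.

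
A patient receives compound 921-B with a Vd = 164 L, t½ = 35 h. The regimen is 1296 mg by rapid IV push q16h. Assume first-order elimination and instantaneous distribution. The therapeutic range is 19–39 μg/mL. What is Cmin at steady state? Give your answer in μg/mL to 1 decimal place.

21.2 μg/mL

k = ln2/t½ = ln2/35 ≈ 0.019804 h⁻¹; fraction remaining f = e^(−kτ) = e^(−0.019804×16) ≈ 0.7284.
Accumulation ratio R = 1/(1 − f) ≈ 1/0.2716 ≈ 3.6819.
Each bolus raises the concentration by D/Vd = 1296/164 ≈ 7.902 μg/mL.
Cmax,ss = C₀/(1 − f) ≈ 7.902/0.2716 ≈ 29.094 μg/mL.
Steady-state trough Cmin,ss = Cmax,ss·f ≈ 29.094 × 0.7284 ≈ 21.192 μg/mL.
Trough 21.2 μg/mL vs MEC 19 μg/mL: adequate.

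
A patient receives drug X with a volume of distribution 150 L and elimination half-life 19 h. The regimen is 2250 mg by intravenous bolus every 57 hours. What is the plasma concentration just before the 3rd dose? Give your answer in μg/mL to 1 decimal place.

2.1 μg/mL

f = (1/2)^(τ/t½) = (1/2)^(57/19) ≈ 0.1250.
C₀ = D/Vd = 2250/150 ≈ 15.000 μg/mL.
Before the 3rd dose, 2 doses have been given. Superposition: Cmin = C₀·(f + f²).
≈ 15.000 × (0.1250 + 0.0156) ≈ 15.000 × 0.1406 ≈ 2.109 μg/mL.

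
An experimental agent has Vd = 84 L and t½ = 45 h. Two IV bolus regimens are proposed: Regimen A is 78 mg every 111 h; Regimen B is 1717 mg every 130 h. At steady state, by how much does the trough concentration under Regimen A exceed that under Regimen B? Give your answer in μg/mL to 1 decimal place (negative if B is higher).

Regimen A: f = (1/2)^(111/45) ≈ 0.1809; Cmin,ss = (78/84)·f/(1−f) ≈ 0.205 μg/mL.
Regimen B: f = (1/2)^(130/45) ≈ 0.1350; Cmin,ss = (1717/84)·f/(1−f) ≈ 3.190 μg/mL.
Difference ≈ 0.205 − 3.190 ≈ -2.985 μg/mL.

-3.0 μg/mL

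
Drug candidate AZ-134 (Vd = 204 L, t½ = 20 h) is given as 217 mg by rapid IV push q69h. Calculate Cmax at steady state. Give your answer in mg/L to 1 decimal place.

τ/t½ = 69/20 ≈ 3.45, so fraction remaining f = (1/2)^(69/20) ≈ 0.0915.
At steady state, accumulation factor R = 1/(1 − e^(−kτ)) ≈ 1.1007.
Single-dose peak C₀ = D/Vd = 217/204 ≈ 1.064 mg/L.
Cmax,ss = C₀/(1 − f) ≈ 1.064/0.9085 ≈ 1.171 mg/L.

1.2 mg/L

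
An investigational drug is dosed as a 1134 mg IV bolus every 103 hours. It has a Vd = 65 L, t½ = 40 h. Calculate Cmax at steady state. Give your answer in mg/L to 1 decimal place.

21.0 mg/L

τ/t½ = 103/40 ≈ 2.575, so fraction remaining f = (1/2)^(103/40) ≈ 0.1678.
Accumulation ratio R = 1/(1 − f) ≈ 1/0.8322 ≈ 1.2016.
Each bolus raises the concentration by D/Vd = 1134/65 ≈ 17.446 mg/L.
Steady-state peak Cmax,ss = C₀·R ≈ 17.446 × 1.2016 ≈ 20.963 mg/L.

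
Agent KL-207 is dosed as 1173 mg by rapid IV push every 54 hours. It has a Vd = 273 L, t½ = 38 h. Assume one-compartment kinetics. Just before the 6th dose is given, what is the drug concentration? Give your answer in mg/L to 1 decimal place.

f = (1/2)^(τ/t½) = (1/2)^(54/38) ≈ 0.3734.
C₀ = D/Vd = 1173/273 ≈ 4.297 mg/L.
Before the 6th dose, 5 doses have been given. Superposition: Cmin = C₀·(f + f² + … + f^5).
≈ 4.297 × (0.3734 + 0.1394 + 0.0521 + 0.0194 + 0.0073) ≈ 4.297 × 0.5916 ≈ 2.542 mg/L.

2.5 mg/L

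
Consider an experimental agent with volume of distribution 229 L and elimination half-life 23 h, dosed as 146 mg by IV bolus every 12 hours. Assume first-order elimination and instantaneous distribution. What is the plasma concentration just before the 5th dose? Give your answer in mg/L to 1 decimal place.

1.1 mg/L

f = (1/2)^(τ/t½) = (1/2)^(12/23) ≈ 0.6965.
C₀ = D/Vd = 146/229 ≈ 0.638 mg/L.
Before the 5th dose, 4 doses have been given. Superposition: Cmin = C₀·(f + f² + … + f^4).
≈ 0.638 × (0.6965 + 0.4851 + 0.3379 + 0.2353) ≈ 0.638 × 1.7548 ≈ 1.120 mg/L.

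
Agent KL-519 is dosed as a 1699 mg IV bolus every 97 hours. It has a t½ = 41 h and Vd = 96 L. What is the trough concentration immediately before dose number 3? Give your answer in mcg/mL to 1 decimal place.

f = (1/2)^(τ/t½) = (1/2)^(97/41) ≈ 0.1940.
C₀ = D/Vd = 1699/96 ≈ 17.698 mcg/mL.
Before the 3rd dose, 2 doses have been given. Superposition: Cmin = C₀·(f + f²).
≈ 17.698 × (0.1940 + 0.0376) ≈ 17.698 × 0.2316 ≈ 4.099 mcg/mL.

4.1 mcg/mL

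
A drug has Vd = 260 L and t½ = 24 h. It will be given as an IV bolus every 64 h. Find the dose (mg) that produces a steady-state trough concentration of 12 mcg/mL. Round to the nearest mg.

τ/t½ = 64/24 ≈ 2.6667, so f = (1/2)^(64/24) ≈ 0.157490.
Cmin,ss = (D/Vd)·f/(1−f), so D = Cmin,ss·Vd·(1−f)/f.
D = 12 × 260 × (1−f)/f ≈ 12 × 260 × 5.34961 ≈ 16690.78 mg.

16691 mg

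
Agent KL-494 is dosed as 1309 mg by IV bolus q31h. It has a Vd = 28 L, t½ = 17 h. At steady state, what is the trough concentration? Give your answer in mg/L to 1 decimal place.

18.4 mg/L

k = ln2/t½ = ln2/17 ≈ 0.040773 h⁻¹; fraction remaining f = e^(−kτ) = e^(−0.040773×31) ≈ 0.2825.
Accumulation ratio R = 1/(1 − f) ≈ 1/0.7175 ≈ 1.3937.
Single-dose peak C₀ = D/Vd = 1309/28 ≈ 46.750 mg/L.
Steady-state peak Cmax,ss = C₀·R ≈ 46.750 × 1.3937 ≈ 65.155 mg/L.
One interval later, Cmin,ss = Cmax,ss·e^(−kτ) ≈ 65.155 × 0.2825 ≈ 18.406 mg/L.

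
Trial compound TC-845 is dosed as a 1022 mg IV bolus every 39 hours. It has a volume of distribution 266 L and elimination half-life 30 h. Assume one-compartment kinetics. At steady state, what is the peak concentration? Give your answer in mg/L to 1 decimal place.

6.5 mg/L

τ/t½ = 39/30 ≈ 1.3, so fraction remaining f = (1/2)^(39/30) ≈ 0.4061.
At steady state, accumulation factor R = 1/(1 − e^(−kτ)) ≈ 1.6838.
Single-dose peak C₀ = D/Vd = 1022/266 ≈ 3.842 mg/L.
Cmax,ss = C₀/(1 − f) ≈ 3.842/0.5939 ≈ 6.469 mg/L.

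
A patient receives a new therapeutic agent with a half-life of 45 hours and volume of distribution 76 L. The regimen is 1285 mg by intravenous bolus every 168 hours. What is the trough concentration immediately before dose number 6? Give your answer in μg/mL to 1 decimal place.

f = (1/2)^(τ/t½) = (1/2)^(168/45) ≈ 0.0752.
C₀ = D/Vd = 1285/76 ≈ 16.908 μg/mL.
Before the 6th dose, 5 doses have been given. Superposition: Cmin = C₀·(f + f² + … + f^5).
≈ 16.908 × (0.0752 + 0.0057 + 0.0004 + 0.0000 + 0.0000) ≈ 16.908 × 0.0813 ≈ 1.375 μg/mL.

1.4 μg/mL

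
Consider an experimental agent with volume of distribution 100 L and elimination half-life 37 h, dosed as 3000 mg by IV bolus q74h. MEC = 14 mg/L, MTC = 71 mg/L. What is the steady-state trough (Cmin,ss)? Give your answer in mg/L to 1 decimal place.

The dosing interval is 2 half-lives, so f = 2^(−2) = 0.25.
At steady state, R = 1/(1 − 0.25) = 4/3.
Single-dose peak C₀ = D/Vd = 3000/100 = 30 mg/L.
Steady-state peak Cmax,ss = C₀·R = 30 × 4/3 ≈ 40.000 mg/L.
Steady-state trough Cmin,ss = Cmax,ss·f ≈ 40.000 × 0.25 ≈ 10.000 mg/L.
Trough 10.0 mg/L vs MEC 14 mg/L: subtherapeutic.

10.0 mg/L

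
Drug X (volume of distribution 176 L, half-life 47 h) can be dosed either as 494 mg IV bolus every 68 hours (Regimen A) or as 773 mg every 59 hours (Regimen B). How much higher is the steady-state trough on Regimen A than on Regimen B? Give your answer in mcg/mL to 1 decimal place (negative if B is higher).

-1.5 mcg/mL

Regimen A: f = (1/2)^(68/47) ≈ 0.3668; Cmin,ss = (494/176)·f/(1−f) ≈ 1.626 mcg/mL.
Regimen B: f = (1/2)^(59/47) ≈ 0.4189; Cmin,ss = (773/176)·f/(1−f) ≈ 3.166 mcg/mL.
Difference ≈ 1.626 − 3.166 ≈ -1.540 mcg/mL.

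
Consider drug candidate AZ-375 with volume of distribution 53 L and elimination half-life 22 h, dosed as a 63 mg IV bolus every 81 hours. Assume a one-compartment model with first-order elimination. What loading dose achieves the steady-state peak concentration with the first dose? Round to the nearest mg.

68 mg

f = (1/2)^(81/22) ≈ 0.077922; accumulation ratio R = 1/(1−f) ≈ 1.08451.
Loading dose to hit Cmax,ss on first dose: D_load = D_maint·R ≈ 63 × 1.08451 ≈ 68.32 mg.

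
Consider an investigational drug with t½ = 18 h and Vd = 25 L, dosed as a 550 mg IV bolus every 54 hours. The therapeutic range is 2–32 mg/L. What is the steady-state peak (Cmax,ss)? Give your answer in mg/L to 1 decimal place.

τ = 54 h = 3 half-lives, so f = (1/2)^3 = 0.125.
At steady state, R = 1/(1 − 0.125) = 8/7.
Single-dose peak C₀ = D/Vd = 550/25 = 22 mg/L.
Steady-state peak Cmax,ss = C₀·R = 22 × 8/7 ≈ 25.143 mg/L.
Peak 25.1 mg/L vs MTC 32 mg/L: below toxic threshold.

25.1 mg/L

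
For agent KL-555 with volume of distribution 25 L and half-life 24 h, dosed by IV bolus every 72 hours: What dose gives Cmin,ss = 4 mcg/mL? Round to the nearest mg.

τ/t½ = 72/24 ≈ 3, so f = (1/2)^(72/24) ≈ 0.125000.
Cmin,ss = (D/Vd)·f/(1−f), so D = Cmin,ss·Vd·(1−f)/f.
D = 4 × 25 × (1−f)/f ≈ 4 × 25 × 7.00000 ≈ 700.00 mg.

700 mg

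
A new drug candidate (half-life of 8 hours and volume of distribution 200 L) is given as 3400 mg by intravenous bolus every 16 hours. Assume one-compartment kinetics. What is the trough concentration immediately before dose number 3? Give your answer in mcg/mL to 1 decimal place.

f = (1/2)^(τ/t½) = (1/2)^(16/8) ≈ 0.2500.
C₀ = D/Vd = 3400/200 ≈ 17.000 mcg/mL.
Before the 3rd dose, 2 doses have been given. Superposition: Cmin = C₀·(f + f²).
≈ 17.000 × (0.2500 + 0.0625) ≈ 17.000 × 0.3125 ≈ 5.312 mcg/mL.

5.3 mcg/mL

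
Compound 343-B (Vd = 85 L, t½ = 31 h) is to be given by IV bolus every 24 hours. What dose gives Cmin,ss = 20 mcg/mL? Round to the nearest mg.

τ/t½ = 24/31 ≈ 0.77419, so f = (1/2)^(24/31) ≈ 0.584715.
Cmin,ss = (D/Vd)·f/(1−f), so D = Cmin,ss·Vd·(1−f)/f.
D = 20 × 85 × (1−f)/f ≈ 20 × 85 × 0.71023 ≈ 1207.39 mg.

1207 mg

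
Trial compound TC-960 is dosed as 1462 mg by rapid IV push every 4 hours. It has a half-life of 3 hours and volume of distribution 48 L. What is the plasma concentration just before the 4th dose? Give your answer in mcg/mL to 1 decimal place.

18.8 mcg/mL

f = (1/2)^(τ/t½) = (1/2)^(4/3) ≈ 0.3969.
C₀ = D/Vd = 1462/48 ≈ 30.458 mcg/mL.
Before the 4th dose, 3 doses have been given. Superposition: Cmin = C₀·(f + f² + … + f^3).
≈ 30.458 × (0.3969 + 0.1575 + 0.0625) ≈ 30.458 × 0.6169 ≈ 18.790 mcg/mL.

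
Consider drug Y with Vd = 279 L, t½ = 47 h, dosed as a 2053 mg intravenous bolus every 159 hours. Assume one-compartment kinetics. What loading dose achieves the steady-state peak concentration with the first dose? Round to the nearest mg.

2271 mg

f = (1/2)^(159/47) ≈ 0.095857; accumulation ratio R = 1/(1−f) ≈ 1.10602.
Loading dose to hit Cmax,ss on first dose: D_load = D_maint·R ≈ 2053 × 1.10602 ≈ 2270.66 mg.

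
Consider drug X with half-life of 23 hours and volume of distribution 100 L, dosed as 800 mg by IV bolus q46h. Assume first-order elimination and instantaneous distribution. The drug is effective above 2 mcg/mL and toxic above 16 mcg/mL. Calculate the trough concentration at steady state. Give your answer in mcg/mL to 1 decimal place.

2.7 mcg/mL

τ = 46 h = 2 half-lives, so f = (1/2)^2 = 0.25.
At steady state, R = 1/(1 − 0.25) = 4/3.
Single-dose peak C₀ = D/Vd = 800/100 = 8 mcg/mL.
Steady-state peak Cmax,ss = C₀·R = 8 × 4/3 ≈ 10.667 mcg/mL.
Steady-state trough Cmin,ss = Cmax,ss·f ≈ 10.667 × 0.25 ≈ 2.667 mcg/mL.
Trough 2.7 mcg/mL vs MEC 2 mcg/mL: adequate.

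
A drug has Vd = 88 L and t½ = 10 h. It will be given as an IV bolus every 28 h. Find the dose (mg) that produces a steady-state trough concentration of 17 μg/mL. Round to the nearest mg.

τ/t½ = 28/10 ≈ 2.8, so f = (1/2)^(28/10) ≈ 0.143587.
Cmin,ss = (D/Vd)·f/(1−f), so D = Cmin,ss·Vd·(1−f)/f.
D = 17 × 88 × (1−f)/f ≈ 17 × 88 × 5.96442 ≈ 8922.77 mg.

8923 mg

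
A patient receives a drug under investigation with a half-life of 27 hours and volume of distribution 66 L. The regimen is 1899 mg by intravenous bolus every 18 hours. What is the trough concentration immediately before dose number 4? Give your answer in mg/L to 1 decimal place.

36.7 mg/L

f = (1/2)^(τ/t½) = (1/2)^(18/27) ≈ 0.6300.
C₀ = D/Vd = 1899/66 ≈ 28.773 mg/L.
Before the 4th dose, 3 doses have been given. Superposition: Cmin = C₀·(f + f² + … + f^3).
≈ 28.773 × (0.6300 + 0.3969 + 0.2500) ≈ 28.773 × 1.2769 ≈ 36.740 mg/L.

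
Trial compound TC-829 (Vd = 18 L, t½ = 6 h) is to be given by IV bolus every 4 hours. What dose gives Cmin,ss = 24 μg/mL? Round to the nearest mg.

254 mg

τ/t½ = 4/6 ≈ 0.66667, so f = (1/2)^(4/6) ≈ 0.629961.
Cmin,ss = (D/Vd)·f/(1−f), so D = Cmin,ss·Vd·(1−f)/f.
D = 24 × 18 × (1−f)/f ≈ 24 × 18 × 0.58740 ≈ 253.76 mg.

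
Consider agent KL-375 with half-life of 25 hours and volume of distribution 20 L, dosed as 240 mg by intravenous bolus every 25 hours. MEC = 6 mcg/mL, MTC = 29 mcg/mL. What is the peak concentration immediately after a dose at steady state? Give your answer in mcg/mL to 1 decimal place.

τ = 25 h = 1 half-life, so f = (1/2)^1 = 0.5.
At steady state, R = 1/(1 − 0.5) = 2/1.
Single-dose peak C₀ = D/Vd = 240/20 = 12 mcg/mL.
Steady-state peak Cmax,ss = C₀·R = 12 × 2/1 ≈ 24.000 mcg/mL.
Peak 24.0 mcg/mL vs MTC 29 mcg/mL: below toxic threshold.

24.0 mcg/mL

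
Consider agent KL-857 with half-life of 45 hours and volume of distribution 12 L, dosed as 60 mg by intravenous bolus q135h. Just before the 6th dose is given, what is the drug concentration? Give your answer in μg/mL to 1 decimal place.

0.7 μg/mL

f = (1/2)^(τ/t½) = (1/2)^(135/45) ≈ 0.1250.
C₀ = D/Vd = 60/12 ≈ 5.000 μg/mL.
Before the 6th dose, 5 doses have been given. Superposition: Cmin = C₀·(f + f² + … + f^5).
≈ 5.000 × (0.1250 + 0.0156 + 0.0020 + 0.0002 + 0.0000) ≈ 5.000 × 0.1428 ≈ 0.714 μg/mL.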